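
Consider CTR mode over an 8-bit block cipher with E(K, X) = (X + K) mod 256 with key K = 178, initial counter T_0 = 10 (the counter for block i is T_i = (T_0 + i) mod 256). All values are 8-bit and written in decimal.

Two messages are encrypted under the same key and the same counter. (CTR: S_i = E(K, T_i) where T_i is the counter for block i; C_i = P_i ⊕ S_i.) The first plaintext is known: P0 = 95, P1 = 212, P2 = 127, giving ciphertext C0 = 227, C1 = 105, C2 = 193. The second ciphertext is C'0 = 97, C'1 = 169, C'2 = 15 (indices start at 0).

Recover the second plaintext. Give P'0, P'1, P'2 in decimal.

In CTR with a reused counter, both messages share the same keystream S_i, so C_i ⊕ C'_i = P_i ⊕ P'_i and thus P'_i = P_i ⊕ C_i ⊕ C'_i.
P'0: 95 ⊕ 227 ⊕ 97 = 221.
P'1: 212 ⊕ 105 ⊕ 169 = 20.
P'2: 127 ⊕ 193 ⊕ 15 = 177.

P'0 = 221, P'1 = 20, P'2 = 177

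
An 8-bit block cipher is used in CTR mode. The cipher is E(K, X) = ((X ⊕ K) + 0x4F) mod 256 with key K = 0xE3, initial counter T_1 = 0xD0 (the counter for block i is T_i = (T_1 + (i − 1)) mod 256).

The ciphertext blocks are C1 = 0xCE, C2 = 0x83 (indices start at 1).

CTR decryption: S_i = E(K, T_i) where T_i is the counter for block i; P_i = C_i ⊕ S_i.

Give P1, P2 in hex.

P1: T = 0xD0, S = E(K, T) = 0x82; 0xCE ⊕ 0x82 = 0x4C.
P2: T = 0xD1, S = E(K, T) = 0x81; 0x83 ⊕ 0x81 = 0x02.

P1 = 0x4C, P2 = 0x02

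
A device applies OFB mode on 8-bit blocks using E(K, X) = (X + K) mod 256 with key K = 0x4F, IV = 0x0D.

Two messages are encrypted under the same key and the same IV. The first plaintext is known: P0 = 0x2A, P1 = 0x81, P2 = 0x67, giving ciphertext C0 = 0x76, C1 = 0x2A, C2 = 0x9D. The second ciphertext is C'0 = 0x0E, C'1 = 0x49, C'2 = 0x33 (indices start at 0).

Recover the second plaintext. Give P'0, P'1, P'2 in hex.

In OFB with a reused IV, both messages share the same keystream S_i, so C_i ⊕ C'_i = P_i ⊕ P'_i and thus P'_i = P_i ⊕ C_i ⊕ C'_i.
P'0: 0x2A ⊕ 0x76 ⊕ 0x0E = 0x52.
P'1: 0x81 ⊕ 0x2A ⊕ 0x49 = 0xE2.
P'2: 0x67 ⊕ 0x9D ⊕ 0x33 = 0xC9.

P'0 = 0x52, P'1 = 0xE2, P'2 = 0xC9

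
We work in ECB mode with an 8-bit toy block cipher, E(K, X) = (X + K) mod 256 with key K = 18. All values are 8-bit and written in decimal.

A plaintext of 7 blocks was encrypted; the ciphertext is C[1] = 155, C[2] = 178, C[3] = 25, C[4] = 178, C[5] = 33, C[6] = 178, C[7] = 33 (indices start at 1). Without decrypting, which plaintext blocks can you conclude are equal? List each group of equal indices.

P[2] = P[4] = P[6]; P[5] = P[7]

ECB encrypts each block independently with the same key, so equal ciphertext blocks imply equal plaintext blocks.
C[2] = C[4] = C[6] = 178, so P[2] = P[4] = P[6].
C[5] = C[7] = 33, so P[5] = P[7].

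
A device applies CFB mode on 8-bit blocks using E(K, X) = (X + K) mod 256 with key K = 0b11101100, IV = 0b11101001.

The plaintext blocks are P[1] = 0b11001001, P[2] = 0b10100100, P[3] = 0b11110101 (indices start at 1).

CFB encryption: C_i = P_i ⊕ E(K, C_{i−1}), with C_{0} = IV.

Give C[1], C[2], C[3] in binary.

C[1] = 0b00011100, C[2] = 0b10101100, C[3] = 0b01101101

C[1]: E(K, 0b11101001) = 0b11010101; 0b11001001 ⊕ 0b11010101 = 0b00011100.
C[2]: E(K, 0b00011100) = 0b00001000; 0b10100100 ⊕ 0b00001000 = 0b10101100.
C[3]: E(K, 0b10101100) = 0b10011000; 0b11110101 ⊕ 0b10011000 = 0b01101101.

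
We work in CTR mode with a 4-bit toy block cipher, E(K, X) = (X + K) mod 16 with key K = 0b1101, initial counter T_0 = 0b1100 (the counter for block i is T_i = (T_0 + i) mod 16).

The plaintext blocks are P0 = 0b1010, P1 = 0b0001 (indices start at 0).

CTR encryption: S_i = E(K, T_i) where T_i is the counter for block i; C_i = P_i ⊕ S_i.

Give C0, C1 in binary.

C0: T = 0b1100, S = E(K, T) = 0b1001; 0b1010 ⊕ 0b1001 = 0b0011.
C1: T = 0b1101, S = E(K, T) = 0b1010; 0b0001 ⊕ 0b1010 = 0b1011.

C0 = 0b0011, C1 = 0b1011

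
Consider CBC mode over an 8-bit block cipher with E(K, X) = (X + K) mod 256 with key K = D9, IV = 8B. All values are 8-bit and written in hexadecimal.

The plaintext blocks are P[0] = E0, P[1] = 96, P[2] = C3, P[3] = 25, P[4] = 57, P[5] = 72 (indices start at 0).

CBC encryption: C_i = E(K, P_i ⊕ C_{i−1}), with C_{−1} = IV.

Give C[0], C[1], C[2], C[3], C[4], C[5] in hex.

C[0]: P[0] ⊕ 8B = 6B; E(K, 6B) = 44.
C[1]: P[1] ⊕ 44 = D2; E(K, D2) = AB.
C[2]: P[2] ⊕ AB = 68; E(K, 68) = 41.
C[3]: P[3] ⊕ 41 = 64; E(K, 64) = 3D.
C[4]: P[4] ⊕ 3D = 6A; E(K, 6A) = 43.
C[5]: P[5] ⊕ 43 = 31; E(K, 31) = 0A.

C[0] = 44, C[1] = AB, C[2] = 41, C[3] = 3D, C[4] = 43, C[5] = 0A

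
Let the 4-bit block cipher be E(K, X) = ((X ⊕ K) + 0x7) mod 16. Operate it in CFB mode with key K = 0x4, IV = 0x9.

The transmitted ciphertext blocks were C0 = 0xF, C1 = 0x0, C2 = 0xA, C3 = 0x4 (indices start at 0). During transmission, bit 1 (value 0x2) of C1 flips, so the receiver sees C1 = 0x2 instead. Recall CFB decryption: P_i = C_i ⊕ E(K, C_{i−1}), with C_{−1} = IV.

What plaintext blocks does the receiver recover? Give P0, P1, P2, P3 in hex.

P0 = 0xB, P1 = 0x0, P2 = 0x7, P3 = 0x1

Only C1 changed, to 0x2. In CFB, a change in C_i flips the same bit in P_i and garbles P_{i+1}. Decrypting the received ciphertext:
P0: E(K, 0x9) = 0x4; 0xF ⊕ 0x4 = 0xB.
P1: E(K, 0xF) = 0x2; 0x2 ⊕ 0x2 = 0x0.
P2: E(K, 0x2) = 0xD; 0xA ⊕ 0xD = 0x7.
P3: E(K, 0xA) = 0x5; 0x4 ⊕ 0x5 = 0x1.
Blocks that differ from the original plaintext: P1, P2.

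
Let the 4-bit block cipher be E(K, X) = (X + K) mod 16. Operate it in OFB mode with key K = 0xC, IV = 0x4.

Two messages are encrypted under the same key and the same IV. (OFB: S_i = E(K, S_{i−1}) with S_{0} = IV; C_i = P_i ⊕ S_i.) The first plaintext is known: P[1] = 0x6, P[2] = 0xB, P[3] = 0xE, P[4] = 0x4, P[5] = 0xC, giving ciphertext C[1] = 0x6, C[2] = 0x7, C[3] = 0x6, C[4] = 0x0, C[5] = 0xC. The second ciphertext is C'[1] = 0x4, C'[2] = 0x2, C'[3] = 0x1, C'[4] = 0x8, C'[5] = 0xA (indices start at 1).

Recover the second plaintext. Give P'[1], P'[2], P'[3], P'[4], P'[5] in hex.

In OFB with a reused IV, both messages share the same keystream S_i, so C_i ⊕ C'_i = P_i ⊕ P'_i and thus P'_i = P_i ⊕ C_i ⊕ C'_i.
P'[1]: 0x6 ⊕ 0x6 ⊕ 0x4 = 0x4.
P'[2]: 0xB ⊕ 0x7 ⊕ 0x2 = 0xE.
P'[3]: 0xE ⊕ 0x6 ⊕ 0x1 = 0x9.
P'[4]: 0x4 ⊕ 0x0 ⊕ 0x8 = 0xC.
P'[5]: 0xC ⊕ 0xC ⊕ 0xA = 0xA.

P'[1] = 0x4, P'[2] = 0xE, P'[3] = 0x9, P'[4] = 0xC, P'[5] = 0xA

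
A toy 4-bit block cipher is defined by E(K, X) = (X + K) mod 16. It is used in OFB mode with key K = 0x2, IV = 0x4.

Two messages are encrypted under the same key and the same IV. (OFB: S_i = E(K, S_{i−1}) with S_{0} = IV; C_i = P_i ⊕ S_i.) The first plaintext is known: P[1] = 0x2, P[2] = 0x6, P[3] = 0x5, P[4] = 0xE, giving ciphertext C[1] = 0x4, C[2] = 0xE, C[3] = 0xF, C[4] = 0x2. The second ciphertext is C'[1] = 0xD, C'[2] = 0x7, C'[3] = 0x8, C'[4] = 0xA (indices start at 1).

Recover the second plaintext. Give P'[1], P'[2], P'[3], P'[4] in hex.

In OFB with a reused IV, both messages share the same keystream S_i, so C_i ⊕ C'_i = P_i ⊕ P'_i and thus P'_i = P_i ⊕ C_i ⊕ C'_i.
P'[1]: 0x2 ⊕ 0x4 ⊕ 0xD = 0xB.
P'[2]: 0x6 ⊕ 0xE ⊕ 0x7 = 0xF.
P'[3]: 0x5 ⊕ 0xF ⊕ 0x8 = 0x2.
P'[4]: 0xE ⊕ 0x2 ⊕ 0xA = 0x6.

P'[1] = 0xB, P'[2] = 0xF, P'[3] = 0x2, P'[4] = 0x6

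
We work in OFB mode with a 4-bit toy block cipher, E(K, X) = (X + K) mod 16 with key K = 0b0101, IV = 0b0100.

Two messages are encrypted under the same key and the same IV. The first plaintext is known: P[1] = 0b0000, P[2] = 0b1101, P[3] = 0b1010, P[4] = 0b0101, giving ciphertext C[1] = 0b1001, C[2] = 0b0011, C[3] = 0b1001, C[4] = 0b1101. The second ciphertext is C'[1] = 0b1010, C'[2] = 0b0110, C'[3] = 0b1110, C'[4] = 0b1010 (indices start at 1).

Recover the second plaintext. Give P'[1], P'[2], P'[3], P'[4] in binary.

In OFB with a reused IV, both messages share the same keystream S_i, so C_i ⊕ C'_i = P_i ⊕ P'_i and thus P'_i = P_i ⊕ C_i ⊕ C'_i.
P'[1]: 0b0000 ⊕ 0b1001 ⊕ 0b1010 = 0b0011.
P'[2]: 0b1101 ⊕ 0b0011 ⊕ 0b0110 = 0b1000.
P'[3]: 0b1010 ⊕ 0b1001 ⊕ 0b1110 = 0b1101.
P'[4]: 0b0101 ⊕ 0b1101 ⊕ 0b1010 = 0b0010.

P'[1] = 0b0011, P'[2] = 0b1000, P'[3] = 0b1101, P'[4] = 0b0010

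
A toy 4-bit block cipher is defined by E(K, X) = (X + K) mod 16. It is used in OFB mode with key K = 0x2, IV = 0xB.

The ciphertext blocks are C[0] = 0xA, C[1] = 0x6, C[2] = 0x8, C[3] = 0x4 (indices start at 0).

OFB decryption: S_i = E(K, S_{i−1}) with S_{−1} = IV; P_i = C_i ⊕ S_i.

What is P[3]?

P[3] = 0x7

P[0]: S = E(K, 0xB) = 0xD; 0xA ⊕ 0xD = 0x7.
P[1]: S = E(K, 0xD) = 0xF; 0x6 ⊕ 0xF = 0x9.
P[2]: S = E(K, 0xF) = 0x1; 0x8 ⊕ 0x1 = 0x9.
P[3]: S = E(K, 0x1) = 0x3; 0x4 ⊕ 0x3 = 0x7.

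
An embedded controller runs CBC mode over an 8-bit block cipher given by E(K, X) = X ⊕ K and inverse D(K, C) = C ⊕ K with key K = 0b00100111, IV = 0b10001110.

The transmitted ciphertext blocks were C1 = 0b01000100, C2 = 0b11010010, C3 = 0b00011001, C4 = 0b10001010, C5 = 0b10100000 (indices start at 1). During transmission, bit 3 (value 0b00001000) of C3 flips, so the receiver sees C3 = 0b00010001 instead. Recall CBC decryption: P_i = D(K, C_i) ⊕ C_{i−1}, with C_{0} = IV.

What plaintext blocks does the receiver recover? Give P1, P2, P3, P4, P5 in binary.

Only C3 changed, to 0b00010001. In CBC, a change in C_i garbles P_i and flips the same bit in P_{i+1}. Decrypting the received ciphertext:
P1: D(K, 0b01000100) = 0b01100011; 0b01100011 ⊕ 0b10001110 = 0b11101101.
P2: D(K, 0b11010010) = 0b11110101; 0b11110101 ⊕ 0b01000100 = 0b10110001.
P3: D(K, 0b00010001) = 0b00110110; 0b00110110 ⊕ 0b11010010 = 0b11100100.
P4: D(K, 0b10001010) = 0b10101101; 0b10101101 ⊕ 0b00010001 = 0b10111100.
P5: D(K, 0b10100000) = 0b10000111; 0b10000111 ⊕ 0b10001010 = 0b00001101.
Blocks that differ from the original plaintext: P3, P4.

P1 = 0b11101101, P2 = 0b10110001, P3 = 0b11100100, P4 = 0b10111100, P5 = 0b00001101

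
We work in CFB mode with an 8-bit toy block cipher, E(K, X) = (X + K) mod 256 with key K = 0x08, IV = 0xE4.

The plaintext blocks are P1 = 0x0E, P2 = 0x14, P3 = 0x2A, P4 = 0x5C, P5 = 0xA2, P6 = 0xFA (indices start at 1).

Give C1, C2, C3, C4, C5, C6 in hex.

CFB encryption: C_i = P_i ⊕ E(K, C_{i−1}), with C_{0} = IV.
C1: E(K, 0xE4) = 0xEC; 0x0E ⊕ 0xEC = 0xE2.
C2: E(K, 0xE2) = 0xEA; 0x14 ⊕ 0xEA = 0xFE.
C3: E(K, 0xFE) = 0x06; 0x2A ⊕ 0x06 = 0x2C.
C4: E(K, 0x2C) = 0x34; 0x5C ⊕ 0x34 = 0x68.
C5: E(K, 0x68) = 0x70; 0xA2 ⊕ 0x70 = 0xD2.
C6: E(K, 0xD2) = 0xDA; 0xFA ⊕ 0xDA = 0x20.

C1 = 0xE2, C2 = 0xFE, C3 = 0x2C, C4 = 0x68, C5 = 0xD2, C6 = 0x20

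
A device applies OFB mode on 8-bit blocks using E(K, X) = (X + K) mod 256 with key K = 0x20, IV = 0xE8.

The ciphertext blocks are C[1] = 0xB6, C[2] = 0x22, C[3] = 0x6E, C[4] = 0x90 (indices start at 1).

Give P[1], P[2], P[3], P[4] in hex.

OFB decryption: S_i = E(K, S_{i−1}) with S_{0} = IV; P_i = C_i ⊕ S_i.
P[1]: S = E(K, 0xE8) = 0x08; 0xB6 ⊕ 0x08 = 0xBE.
P[2]: S = E(K, 0x08) = 0x28; 0x22 ⊕ 0x28 = 0x0A.
P[3]: S = E(K, 0x28) = 0x48; 0x6E ⊕ 0x48 = 0x26.
P[4]: S = E(K, 0x48) = 0x68; 0x90 ⊕ 0x68 = 0xF8.

P[1] = 0xBE, P[2] = 0x0A, P[3] = 0x26, P[4] = 0xF8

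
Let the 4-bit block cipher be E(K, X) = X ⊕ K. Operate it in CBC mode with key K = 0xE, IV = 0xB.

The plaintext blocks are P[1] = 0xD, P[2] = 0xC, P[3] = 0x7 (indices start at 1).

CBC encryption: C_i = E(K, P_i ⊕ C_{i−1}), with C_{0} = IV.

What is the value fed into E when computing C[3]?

C[1]: P[1] ⊕ 0xB = 0x6; E(K, 0x6) = 0x8.
C[2]: P[2] ⊕ 0x8 = 0x4; E(K, 0x4) = 0xA.
C[3]: P[3] ⊕ 0xA = 0xD; E(K, 0xD) = 0x3.
So the input to E for block [3] is 0xD.

0xD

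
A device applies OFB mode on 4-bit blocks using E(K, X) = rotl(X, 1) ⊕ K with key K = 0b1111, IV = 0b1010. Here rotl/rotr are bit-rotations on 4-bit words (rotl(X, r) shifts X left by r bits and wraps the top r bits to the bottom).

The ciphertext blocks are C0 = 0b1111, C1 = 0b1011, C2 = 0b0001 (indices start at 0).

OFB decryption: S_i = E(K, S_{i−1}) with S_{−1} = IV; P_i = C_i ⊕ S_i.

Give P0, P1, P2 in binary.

P0: S = E(K, 0b1010) = 0b1010; 0b1111 ⊕ 0b1010 = 0b0101.
P1: S = E(K, 0b1010) = 0b1010; 0b1011 ⊕ 0b1010 = 0b0001.
P2: S = E(K, 0b1010) = 0b1010; 0b0001 ⊕ 0b1010 = 0b1011.

P0 = 0b0101, P1 = 0b0001, P2 = 0b1011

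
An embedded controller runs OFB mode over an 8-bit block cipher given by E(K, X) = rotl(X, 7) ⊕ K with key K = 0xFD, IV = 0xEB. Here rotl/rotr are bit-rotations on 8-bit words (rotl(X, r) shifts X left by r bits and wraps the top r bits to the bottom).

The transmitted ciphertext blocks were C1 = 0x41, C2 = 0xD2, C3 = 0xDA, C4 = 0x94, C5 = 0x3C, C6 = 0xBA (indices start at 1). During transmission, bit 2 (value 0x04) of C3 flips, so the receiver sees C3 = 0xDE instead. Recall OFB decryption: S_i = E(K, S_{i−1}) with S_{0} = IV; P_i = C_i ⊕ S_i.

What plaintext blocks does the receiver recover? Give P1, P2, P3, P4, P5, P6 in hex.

Only C3 changed, to 0xDE. In OFB, a change in C_i flips the same bit in P_i only; the keystream is unaffected. Decrypting the received ciphertext:
P1: S = E(K, 0xEB) = 0x08; 0x41 ⊕ 0x08 = 0x49.
P2: S = E(K, 0x08) = 0xF9; 0xD2 ⊕ 0xF9 = 0x2B.
P3: S = E(K, 0xF9) = 0x01; 0xDE ⊕ 0x01 = 0xDF.
P4: S = E(K, 0x01) = 0x7D; 0x94 ⊕ 0x7D = 0xE9.
P5: S = E(K, 0x7D) = 0x43; 0x3C ⊕ 0x43 = 0x7F.
P6: S = E(K, 0x43) = 0x5C; 0xBA ⊕ 0x5C = 0xE6.
Blocks that differ from the original plaintext: P3.

P1 = 0x49, P2 = 0x2B, P3 = 0xDF, P4 = 0xE9, P5 = 0x7F, P6 = 0xE6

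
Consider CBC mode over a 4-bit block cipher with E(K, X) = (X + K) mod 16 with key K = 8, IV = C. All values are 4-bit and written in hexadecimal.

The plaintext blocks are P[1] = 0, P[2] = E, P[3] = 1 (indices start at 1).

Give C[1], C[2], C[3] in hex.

CBC encryption: C_i = E(K, P_i ⊕ C_{i−1}), with C_{0} = IV.
C[1]: P[1] ⊕ C = C; E(K, C) = 4.
C[2]: P[2] ⊕ 4 = A; E(K, A) = 2.
C[3]: P[3] ⊕ 2 = 3; E(K, 3) = B.

C[1] = 4, C[2] = 2, C[3] = B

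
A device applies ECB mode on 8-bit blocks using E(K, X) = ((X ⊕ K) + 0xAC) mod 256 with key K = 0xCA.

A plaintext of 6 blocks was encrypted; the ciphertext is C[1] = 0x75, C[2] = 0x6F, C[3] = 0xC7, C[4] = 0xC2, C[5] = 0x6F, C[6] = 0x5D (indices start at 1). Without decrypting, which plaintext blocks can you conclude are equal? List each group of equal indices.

ECB encrypts each block independently with the same key, so equal ciphertext blocks imply equal plaintext blocks.
C[2] = C[5] = 0x6F, so P[2] = P[5].

P[2] = P[5]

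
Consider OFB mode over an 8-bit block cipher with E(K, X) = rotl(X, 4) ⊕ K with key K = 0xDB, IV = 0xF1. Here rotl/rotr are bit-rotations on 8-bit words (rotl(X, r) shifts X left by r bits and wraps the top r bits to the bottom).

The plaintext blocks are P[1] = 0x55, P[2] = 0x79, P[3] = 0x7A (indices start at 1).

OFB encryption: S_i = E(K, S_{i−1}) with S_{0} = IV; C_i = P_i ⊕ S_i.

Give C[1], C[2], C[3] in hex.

C[1]: S = E(K, 0xF1) = 0xC4; 0x55 ⊕ 0xC4 = 0x91.
C[2]: S = E(K, 0xC4) = 0x97; 0x79 ⊕ 0x97 = 0xEE.
C[3]: S = E(K, 0x97) = 0xA2; 0x7A ⊕ 0xA2 = 0xD8.

C[1] = 0x91, C[2] = 0xEE, C[3] = 0xD8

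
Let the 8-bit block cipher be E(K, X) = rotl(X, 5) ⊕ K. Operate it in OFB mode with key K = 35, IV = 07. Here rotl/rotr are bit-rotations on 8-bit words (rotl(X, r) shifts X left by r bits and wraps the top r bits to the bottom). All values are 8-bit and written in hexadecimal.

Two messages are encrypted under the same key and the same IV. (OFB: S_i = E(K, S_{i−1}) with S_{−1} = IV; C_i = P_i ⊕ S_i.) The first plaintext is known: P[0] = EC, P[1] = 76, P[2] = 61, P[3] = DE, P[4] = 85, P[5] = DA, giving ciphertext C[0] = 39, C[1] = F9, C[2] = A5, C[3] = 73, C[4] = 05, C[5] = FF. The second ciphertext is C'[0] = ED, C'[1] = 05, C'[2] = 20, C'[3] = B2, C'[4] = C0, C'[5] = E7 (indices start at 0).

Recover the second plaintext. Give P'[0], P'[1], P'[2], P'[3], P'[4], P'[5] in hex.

In OFB with a reused IV, both messages share the same keystream S_i, so C_i ⊕ C'_i = P_i ⊕ P'_i and thus P'_i = P_i ⊕ C_i ⊕ C'_i.
P'[0]: EC ⊕ 39 ⊕ ED = 38.
P'[1]: 76 ⊕ F9 ⊕ 05 = 8A.
P'[2]: 61 ⊕ A5 ⊕ 20 = E4.
P'[3]: DE ⊕ 73 ⊕ B2 = 1F.
P'[4]: 85 ⊕ 05 ⊕ C0 = 40.
P'[5]: DA ⊕ FF ⊕ E7 = C2.

P'[0] = 38, P'[1] = 8A, P'[2] = E4, P'[3] = 1F, P'[4] = 40, P'[5] = C2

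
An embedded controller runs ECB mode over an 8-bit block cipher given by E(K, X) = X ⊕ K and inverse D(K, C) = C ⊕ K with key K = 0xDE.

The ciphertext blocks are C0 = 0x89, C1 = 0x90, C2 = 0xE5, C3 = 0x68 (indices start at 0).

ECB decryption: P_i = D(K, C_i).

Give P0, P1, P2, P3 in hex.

P0: D(K, 0x89) = 0x57.
P1: D(K, 0x90) = 0x4E.
P2: D(K, 0xE5) = 0x3B.
P3: D(K, 0x68) = 0xB6.

P0 = 0x57, P1 = 0x4E, P2 = 0x3B, P3 = 0xB6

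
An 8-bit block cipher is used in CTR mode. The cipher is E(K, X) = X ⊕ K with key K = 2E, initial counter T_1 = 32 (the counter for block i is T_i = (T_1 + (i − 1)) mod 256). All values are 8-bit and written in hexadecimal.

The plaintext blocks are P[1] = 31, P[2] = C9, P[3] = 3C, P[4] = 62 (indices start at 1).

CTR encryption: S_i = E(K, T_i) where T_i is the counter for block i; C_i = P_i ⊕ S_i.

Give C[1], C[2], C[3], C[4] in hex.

C[1]: T = 32, S = E(K, T) = 1C; 31 ⊕ 1C = 2D.
C[2]: T = 33, S = E(K, T) = 1D; C9 ⊕ 1D = D4.
C[3]: T = 34, S = E(K, T) = 1A; 3C ⊕ 1A = 26.
C[4]: T = 35, S = E(K, T) = 1B; 62 ⊕ 1B = 79.

C[1] = 2D, C[2] = D4, C[3] = 26, C[4] = 79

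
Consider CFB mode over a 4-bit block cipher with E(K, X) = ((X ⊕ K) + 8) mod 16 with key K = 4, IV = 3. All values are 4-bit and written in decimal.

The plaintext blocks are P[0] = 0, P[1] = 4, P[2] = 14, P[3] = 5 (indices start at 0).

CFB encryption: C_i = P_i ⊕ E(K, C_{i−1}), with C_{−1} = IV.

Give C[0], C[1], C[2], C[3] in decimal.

C[0] = 15, C[1] = 7, C[2] = 5, C[3] = 12

C[0]: E(K, 3) = 15; 0 ⊕ 15 = 15.
C[1]: E(K, 15) = 3; 4 ⊕ 3 = 7.
C[2]: E(K, 7) = 11; 14 ⊕ 11 = 5.
C[3]: E(K, 5) = 9; 5 ⊕ 9 = 12.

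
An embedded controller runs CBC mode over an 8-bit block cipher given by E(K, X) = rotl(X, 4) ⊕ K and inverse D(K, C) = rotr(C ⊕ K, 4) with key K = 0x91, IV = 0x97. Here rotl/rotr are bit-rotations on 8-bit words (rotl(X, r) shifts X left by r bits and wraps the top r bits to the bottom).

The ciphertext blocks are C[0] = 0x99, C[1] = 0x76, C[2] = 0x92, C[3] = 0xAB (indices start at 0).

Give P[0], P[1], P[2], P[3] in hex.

CBC decryption: P_i = D(K, C_i) ⊕ C_{i−1}, with C_{−1} = IV.
P[0]: D(K, 0x99) = 0x80; 0x80 ⊕ 0x97 = 0x17.
P[1]: D(K, 0x76) = 0x7E; 0x7E ⊕ 0x99 = 0xE7.
P[2]: D(K, 0x92) = 0x30; 0x30 ⊕ 0x76 = 0x46.
P[3]: D(K, 0xAB) = 0xA3; 0xA3 ⊕ 0x92 = 0x31.

P[0] = 0x17, P[1] = 0xE7, P[2] = 0x46, P[3] = 0x31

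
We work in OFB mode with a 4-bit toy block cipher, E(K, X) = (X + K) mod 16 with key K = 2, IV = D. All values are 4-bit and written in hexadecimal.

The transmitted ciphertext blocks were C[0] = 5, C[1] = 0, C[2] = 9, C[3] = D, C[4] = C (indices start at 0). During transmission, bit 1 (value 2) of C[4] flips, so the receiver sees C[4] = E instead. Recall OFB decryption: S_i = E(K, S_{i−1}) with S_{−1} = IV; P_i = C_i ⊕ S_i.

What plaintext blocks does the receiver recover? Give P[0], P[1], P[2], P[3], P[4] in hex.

Only C[4] changed, to E. In OFB, a change in C_i flips the same bit in P_i only; the keystream is unaffected. Decrypting the received ciphertext:
P[0]: S = E(K, D) = F; 5 ⊕ F = A.
P[1]: S = E(K, F) = 1; 0 ⊕ 1 = 1.
P[2]: S = E(K, 1) = 3; 9 ⊕ 3 = A.
P[3]: S = E(K, 3) = 5; D ⊕ 5 = 8.
P[4]: S = E(K, 5) = 7; E ⊕ 7 = 9.
Blocks that differ from the original plaintext: P[4].

P[0] = A, P[1] = 1, P[2] = A, P[3] = 8, P[4] = 9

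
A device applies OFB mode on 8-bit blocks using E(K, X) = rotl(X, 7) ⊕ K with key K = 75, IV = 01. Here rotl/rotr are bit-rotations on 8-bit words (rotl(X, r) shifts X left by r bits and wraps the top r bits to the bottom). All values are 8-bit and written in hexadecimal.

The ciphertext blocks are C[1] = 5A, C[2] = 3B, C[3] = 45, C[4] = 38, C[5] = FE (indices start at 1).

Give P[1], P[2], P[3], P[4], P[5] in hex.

OFB decryption: S_i = E(K, S_{i−1}) with S_{0} = IV; P_i = C_i ⊕ S_i.
P[1]: S = E(K, 01) = F5; 5A ⊕ F5 = AF.
P[2]: S = E(K, F5) = 8F; 3B ⊕ 8F = B4.
P[3]: S = E(K, 8F) = B2; 45 ⊕ B2 = F7.
P[4]: S = E(K, B2) = 2C; 38 ⊕ 2C = 14.
P[5]: S = E(K, 2C) = 63; FE ⊕ 63 = 9D.

P[1] = AF, P[2] = B4, P[3] = F7, P[4] = 14, P[5] = 9D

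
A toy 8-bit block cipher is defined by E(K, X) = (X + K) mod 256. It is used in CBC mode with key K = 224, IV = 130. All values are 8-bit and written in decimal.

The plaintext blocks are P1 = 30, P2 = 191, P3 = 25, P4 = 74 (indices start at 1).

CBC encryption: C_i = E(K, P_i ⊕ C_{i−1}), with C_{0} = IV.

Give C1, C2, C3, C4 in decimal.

C1 = 124, C2 = 163, C3 = 154, C4 = 176

C1: P1 ⊕ 130 = 156; E(K, 156) = 124.
C2: P2 ⊕ 124 = 195; E(K, 195) = 163.
C3: P3 ⊕ 163 = 186; E(K, 186) = 154.
C4: P4 ⊕ 154 = 208; E(K, 208) = 176.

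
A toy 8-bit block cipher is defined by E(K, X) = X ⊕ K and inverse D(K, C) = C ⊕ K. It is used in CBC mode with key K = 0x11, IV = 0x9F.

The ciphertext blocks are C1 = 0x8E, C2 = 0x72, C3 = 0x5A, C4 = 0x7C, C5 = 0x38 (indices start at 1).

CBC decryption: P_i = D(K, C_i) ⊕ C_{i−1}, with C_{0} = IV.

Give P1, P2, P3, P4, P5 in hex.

P1: D(K, 0x8E) = 0x9F; 0x9F ⊕ 0x9F = 0x00.
P2: D(K, 0x72) = 0x63; 0x63 ⊕ 0x8E = 0xED.
P3: D(K, 0x5A) = 0x4B; 0x4B ⊕ 0x72 = 0x39.
P4: D(K, 0x7C) = 0x6D; 0x6D ⊕ 0x5A = 0x37.
P5: D(K, 0x38) = 0x29; 0x29 ⊕ 0x7C = 0x55.

P1 = 0x00, P2 = 0xED, P3 = 0x39, P4 = 0x37, P5 = 0x55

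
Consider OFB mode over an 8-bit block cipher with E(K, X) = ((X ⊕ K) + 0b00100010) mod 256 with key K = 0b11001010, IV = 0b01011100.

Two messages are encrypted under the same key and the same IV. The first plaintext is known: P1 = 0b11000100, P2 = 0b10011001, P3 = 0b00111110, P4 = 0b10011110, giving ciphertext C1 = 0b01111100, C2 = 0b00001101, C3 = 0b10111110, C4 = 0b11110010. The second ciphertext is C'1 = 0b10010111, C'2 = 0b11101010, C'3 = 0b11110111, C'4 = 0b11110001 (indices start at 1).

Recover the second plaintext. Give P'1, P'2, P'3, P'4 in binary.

P'1 = 0b00101111, P'2 = 0b01111110, P'3 = 0b01110111, P'4 = 0b10011101

In OFB with a reused IV, both messages share the same keystream S_i, so C_i ⊕ C'_i = P_i ⊕ P'_i and thus P'_i = P_i ⊕ C_i ⊕ C'_i.
P'1: 0b11000100 ⊕ 0b01111100 ⊕ 0b10010111 = 0b00101111.
P'2: 0b10011001 ⊕ 0b00001101 ⊕ 0b11101010 = 0b01111110.
P'3: 0b00111110 ⊕ 0b10111110 ⊕ 0b11110111 = 0b01110111.
P'4: 0b10011110 ⊕ 0b11110010 ⊕ 0b11110001 = 0b10011101.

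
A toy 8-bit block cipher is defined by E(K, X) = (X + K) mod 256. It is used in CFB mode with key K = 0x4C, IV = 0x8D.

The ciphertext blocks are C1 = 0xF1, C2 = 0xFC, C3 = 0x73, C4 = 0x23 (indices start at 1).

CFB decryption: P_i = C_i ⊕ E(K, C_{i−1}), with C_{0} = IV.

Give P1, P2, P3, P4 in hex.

P1: E(K, 0x8D) = 0xD9; 0xF1 ⊕ 0xD9 = 0x28.
P2: E(K, 0xF1) = 0x3D; 0xFC ⊕ 0x3D = 0xC1.
P3: E(K, 0xFC) = 0x48; 0x73 ⊕ 0x48 = 0x3B.
P4: E(K, 0x73) = 0xBF; 0x23 ⊕ 0xBF = 0x9C.

P1 = 0x28, P2 = 0xC1, P3 = 0x3B, P4 = 0x9C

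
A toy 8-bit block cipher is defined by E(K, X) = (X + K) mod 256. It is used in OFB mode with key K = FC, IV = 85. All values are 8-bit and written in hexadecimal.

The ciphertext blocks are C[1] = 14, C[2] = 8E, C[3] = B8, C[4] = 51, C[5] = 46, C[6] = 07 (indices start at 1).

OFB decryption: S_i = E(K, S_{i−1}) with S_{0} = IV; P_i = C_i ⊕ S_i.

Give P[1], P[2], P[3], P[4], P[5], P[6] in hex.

P[1] = 95, P[2] = F3, P[3] = C1, P[4] = 24, P[5] = 37, P[6] = 6A

P[1]: S = E(K, 85) = 81; 14 ⊕ 81 = 95.
P[2]: S = E(K, 81) = 7D; 8E ⊕ 7D = F3.
P[3]: S = E(K, 7D) = 79; B8 ⊕ 79 = C1.
P[4]: S = E(K, 79) = 75; 51 ⊕ 75 = 24.
P[5]: S = E(K, 75) = 71; 46 ⊕ 71 = 37.
P[6]: S = E(K, 71) = 6D; 07 ⊕ 6D = 6A.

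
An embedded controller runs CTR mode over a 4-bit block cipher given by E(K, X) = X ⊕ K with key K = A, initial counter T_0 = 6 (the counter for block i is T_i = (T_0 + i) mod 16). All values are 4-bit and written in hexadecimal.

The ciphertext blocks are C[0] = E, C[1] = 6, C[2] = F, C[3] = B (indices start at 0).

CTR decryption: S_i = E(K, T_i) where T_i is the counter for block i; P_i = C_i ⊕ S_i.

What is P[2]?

P[2] = D

P[2]: T = 8, S = E(K, T) = 2; F ⊕ 2 = D.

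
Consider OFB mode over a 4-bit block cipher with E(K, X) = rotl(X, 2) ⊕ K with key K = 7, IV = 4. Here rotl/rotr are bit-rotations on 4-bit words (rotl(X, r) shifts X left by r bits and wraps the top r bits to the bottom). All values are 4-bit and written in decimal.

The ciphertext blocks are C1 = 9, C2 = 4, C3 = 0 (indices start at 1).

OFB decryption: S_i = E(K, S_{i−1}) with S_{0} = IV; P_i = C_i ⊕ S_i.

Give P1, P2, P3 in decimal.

P1 = 15, P2 = 10, P3 = 12

P1: S = E(K, 4) = 6; 9 ⊕ 6 = 15.
P2: S = E(K, 6) = 14; 4 ⊕ 14 = 10.
P3: S = E(K, 14) = 12; 0 ⊕ 12 = 12.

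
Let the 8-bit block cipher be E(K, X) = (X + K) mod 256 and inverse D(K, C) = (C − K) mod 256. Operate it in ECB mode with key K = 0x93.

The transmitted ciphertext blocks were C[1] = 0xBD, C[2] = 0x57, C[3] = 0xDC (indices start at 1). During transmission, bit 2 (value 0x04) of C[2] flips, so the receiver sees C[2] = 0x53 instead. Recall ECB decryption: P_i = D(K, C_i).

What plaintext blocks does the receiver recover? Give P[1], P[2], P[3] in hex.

P[1] = 0x2A, P[2] = 0xC0, P[3] = 0x49

Only C[2] changed, to 0x53. In ECB, a change in C_i affects only P_i. Decrypting the received ciphertext:
P[1]: D(K, 0xBD) = 0x2A.
P[2]: D(K, 0x53) = 0xC0.
P[3]: D(K, 0xDC) = 0x49.
Blocks that differ from the original plaintext: P[2].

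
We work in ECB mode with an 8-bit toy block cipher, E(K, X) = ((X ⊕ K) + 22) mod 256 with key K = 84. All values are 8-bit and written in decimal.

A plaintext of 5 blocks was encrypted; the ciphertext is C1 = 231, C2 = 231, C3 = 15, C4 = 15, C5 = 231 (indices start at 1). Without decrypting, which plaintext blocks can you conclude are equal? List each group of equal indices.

ECB encrypts each block independently with the same key, so equal ciphertext blocks imply equal plaintext blocks.
C1 = C2 = C5 = 231, so P1 = P2 = P5.
C3 = C4 = 15, so P3 = P4.

P1 = P2 = P5; P3 = P4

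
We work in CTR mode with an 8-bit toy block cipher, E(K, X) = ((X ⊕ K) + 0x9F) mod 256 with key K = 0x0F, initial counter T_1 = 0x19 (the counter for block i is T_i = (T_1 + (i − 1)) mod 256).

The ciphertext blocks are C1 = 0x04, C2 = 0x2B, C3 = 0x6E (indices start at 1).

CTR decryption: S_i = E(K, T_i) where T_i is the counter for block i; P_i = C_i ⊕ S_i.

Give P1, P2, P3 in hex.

P1 = 0xB1, P2 = 0x9F, P3 = 0xDD

P1: T = 0x19, S = E(K, T) = 0xB5; 0x04 ⊕ 0xB5 = 0xB1.
P2: T = 0x1A, S = E(K, T) = 0xB4; 0x2B ⊕ 0xB4 = 0x9F.
P3: T = 0x1B, S = E(K, T) = 0xB3; 0x6E ⊕ 0xB3 = 0xDD.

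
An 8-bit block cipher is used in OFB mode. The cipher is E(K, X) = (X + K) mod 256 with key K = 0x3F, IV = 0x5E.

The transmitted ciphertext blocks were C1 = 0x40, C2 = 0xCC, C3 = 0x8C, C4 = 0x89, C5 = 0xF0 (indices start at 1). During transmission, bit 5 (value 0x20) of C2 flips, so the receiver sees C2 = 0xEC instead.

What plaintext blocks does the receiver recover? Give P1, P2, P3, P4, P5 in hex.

P1 = 0xDD, P2 = 0x30, P3 = 0x97, P4 = 0xD3, P5 = 0x69

OFB decryption: S_i = E(K, S_{i−1}) with S_{0} = IV; P_i = C_i ⊕ S_i.
Only C2 changed, to 0xEC. In OFB, a change in C_i flips the same bit in P_i only; the keystream is unaffected. Decrypting the received ciphertext:
P1: S = E(K, 0x5E) = 0x9D; 0x40 ⊕ 0x9D = 0xDD.
P2: S = E(K, 0x9D) = 0xDC; 0xEC ⊕ 0xDC = 0x30.
P3: S = E(K, 0xDC) = 0x1B; 0x8C ⊕ 0x1B = 0x97.
P4: S = E(K, 0x1B) = 0x5A; 0x89 ⊕ 0x5A = 0xD3.
P5: S = E(K, 0x5A) = 0x99; 0xF0 ⊕ 0x99 = 0x69.
Blocks that differ from the original plaintext: P2.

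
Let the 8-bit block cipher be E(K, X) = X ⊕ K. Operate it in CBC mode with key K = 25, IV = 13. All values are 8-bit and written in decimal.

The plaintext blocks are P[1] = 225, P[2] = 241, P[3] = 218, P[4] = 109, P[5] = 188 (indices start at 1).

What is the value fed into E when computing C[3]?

CBC encryption: C_i = E(K, P_i ⊕ C_{i−1}), with C_{0} = IV.
C[1]: P[1] ⊕ 13 = 236; E(K, 236) = 245.
C[2]: P[2] ⊕ 245 = 4; E(K, 4) = 29.
C[3]: P[3] ⊕ 29 = 199; E(K, 199) = 222.
So the input to E for block [3] is 199.

199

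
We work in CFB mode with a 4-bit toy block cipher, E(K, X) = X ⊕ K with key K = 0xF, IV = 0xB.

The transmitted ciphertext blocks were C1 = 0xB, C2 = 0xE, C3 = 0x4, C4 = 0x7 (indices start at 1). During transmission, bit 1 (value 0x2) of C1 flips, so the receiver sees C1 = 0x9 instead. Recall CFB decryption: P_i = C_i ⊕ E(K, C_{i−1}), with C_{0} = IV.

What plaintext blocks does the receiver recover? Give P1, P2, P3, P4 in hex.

Only C1 changed, to 0x9. In CFB, a change in C_i flips the same bit in P_i and garbles P_{i+1}. Decrypting the received ciphertext:
P1: E(K, 0xB) = 0x4; 0x9 ⊕ 0x4 = 0xD.
P2: E(K, 0x9) = 0x6; 0xE ⊕ 0x6 = 0x8.
P3: E(K, 0xE) = 0x1; 0x4 ⊕ 0x1 = 0x5.
P4: E(K, 0x4) = 0xB; 0x7 ⊕ 0xB = 0xC.
Blocks that differ from the original plaintext: P1, P2.

P1 = 0xD, P2 = 0x8, P3 = 0x5, P4 = 0xC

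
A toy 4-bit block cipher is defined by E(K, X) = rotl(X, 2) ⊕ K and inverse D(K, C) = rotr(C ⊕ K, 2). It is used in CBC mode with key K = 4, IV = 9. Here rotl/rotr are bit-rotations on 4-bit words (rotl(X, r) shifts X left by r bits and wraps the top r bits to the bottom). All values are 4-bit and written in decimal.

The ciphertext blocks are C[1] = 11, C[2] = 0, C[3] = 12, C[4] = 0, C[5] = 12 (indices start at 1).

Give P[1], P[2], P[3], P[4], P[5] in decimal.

P[1] = 6, P[2] = 10, P[3] = 2, P[4] = 13, P[5] = 2

CBC decryption: P_i = D(K, C_i) ⊕ C_{i−1}, with C_{0} = IV.
P[1]: D(K, 11) = 15; 15 ⊕ 9 = 6.
P[2]: D(K, 0) = 1; 1 ⊕ 11 = 10.
P[3]: D(K, 12) = 2; 2 ⊕ 0 = 2.
P[4]: D(K, 0) = 1; 1 ⊕ 12 = 13.
P[5]: D(K, 12) = 2; 2 ⊕ 0 = 2.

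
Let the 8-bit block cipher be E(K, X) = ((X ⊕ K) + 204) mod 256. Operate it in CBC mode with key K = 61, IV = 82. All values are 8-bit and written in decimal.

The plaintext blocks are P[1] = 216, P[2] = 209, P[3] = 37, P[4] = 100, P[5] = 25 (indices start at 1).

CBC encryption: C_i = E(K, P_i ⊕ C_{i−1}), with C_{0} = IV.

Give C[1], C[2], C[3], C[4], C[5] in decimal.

C[1] = 131, C[2] = 59, C[3] = 239, C[4] = 130, C[5] = 114

C[1]: P[1] ⊕ 82 = 138; E(K, 138) = 131.
C[2]: P[2] ⊕ 131 = 82; E(K, 82) = 59.
C[3]: P[3] ⊕ 59 = 30; E(K, 30) = 239.
C[4]: P[4] ⊕ 239 = 139; E(K, 139) = 130.
C[5]: P[5] ⊕ 130 = 155; E(K, 155) = 114.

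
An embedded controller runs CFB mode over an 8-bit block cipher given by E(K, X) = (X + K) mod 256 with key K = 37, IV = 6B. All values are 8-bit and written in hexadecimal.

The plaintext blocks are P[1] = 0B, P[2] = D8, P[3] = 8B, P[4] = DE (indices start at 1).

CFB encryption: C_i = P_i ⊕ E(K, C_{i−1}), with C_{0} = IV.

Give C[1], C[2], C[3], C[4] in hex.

C[1] = A9, C[2] = 38, C[3] = E4, C[4] = C5

C[1]: E(K, 6B) = A2; 0B ⊕ A2 = A9.
C[2]: E(K, A9) = E0; D8 ⊕ E0 = 38.
C[3]: E(K, 38) = 6F; 8B ⊕ 6F = E4.
C[4]: E(K, E4) = 1B; DE ⊕ 1B = C5.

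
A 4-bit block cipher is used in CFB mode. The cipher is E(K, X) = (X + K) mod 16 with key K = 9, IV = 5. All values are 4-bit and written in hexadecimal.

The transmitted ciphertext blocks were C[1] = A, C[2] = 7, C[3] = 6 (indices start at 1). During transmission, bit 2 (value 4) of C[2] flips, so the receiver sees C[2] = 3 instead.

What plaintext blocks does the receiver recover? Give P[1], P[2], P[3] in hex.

CFB decryption: P_i = C_i ⊕ E(K, C_{i−1}), with C_{0} = IV.
Only C[2] changed, to 3. In CFB, a change in C_i flips the same bit in P_i and garbles P_{i+1}. Decrypting the received ciphertext:
P[1]: E(K, 5) = E; A ⊕ E = 4.
P[2]: E(K, A) = 3; 3 ⊕ 3 = 0.
P[3]: E(K, 3) = C; 6 ⊕ C = A.
Blocks that differ from the original plaintext: P[2], P[3].

P[1] = 4, P[2] = 0, P[3] = A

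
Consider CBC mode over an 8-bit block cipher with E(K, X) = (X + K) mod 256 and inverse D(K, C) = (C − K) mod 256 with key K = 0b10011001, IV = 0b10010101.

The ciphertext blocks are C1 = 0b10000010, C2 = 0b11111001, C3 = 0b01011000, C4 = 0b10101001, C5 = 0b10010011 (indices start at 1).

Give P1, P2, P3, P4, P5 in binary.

CBC decryption: P_i = D(K, C_i) ⊕ C_{i−1}, with C_{0} = IV.
P1: D(K, 0b10000010) = 0b11101001; 0b11101001 ⊕ 0b10010101 = 0b01111100.
P2: D(K, 0b11111001) = 0b01100000; 0b01100000 ⊕ 0b10000010 = 0b11100010.
P3: D(K, 0b01011000) = 0b10111111; 0b10111111 ⊕ 0b11111001 = 0b01000110.
P4: D(K, 0b10101001) = 0b00010000; 0b00010000 ⊕ 0b01011000 = 0b01001000.
P5: D(K, 0b10010011) = 0b11111010; 0b11111010 ⊕ 0b10101001 = 0b01010011.

P1 = 0b01111100, P2 = 0b11100010, P3 = 0b01000110, P4 = 0b01001000, P5 = 0b01010011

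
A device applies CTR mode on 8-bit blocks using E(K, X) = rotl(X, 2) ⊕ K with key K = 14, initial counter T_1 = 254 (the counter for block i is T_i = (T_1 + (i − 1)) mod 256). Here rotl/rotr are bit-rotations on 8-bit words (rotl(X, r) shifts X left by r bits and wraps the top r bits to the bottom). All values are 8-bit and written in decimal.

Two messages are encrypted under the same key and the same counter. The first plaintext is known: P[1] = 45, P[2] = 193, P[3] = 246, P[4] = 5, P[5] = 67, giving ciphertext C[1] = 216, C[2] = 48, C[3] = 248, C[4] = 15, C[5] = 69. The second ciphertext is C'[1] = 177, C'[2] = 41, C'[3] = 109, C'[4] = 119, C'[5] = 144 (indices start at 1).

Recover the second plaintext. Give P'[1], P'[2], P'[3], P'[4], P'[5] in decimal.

In CTR with a reused counter, both messages share the same keystream S_i, so C_i ⊕ C'_i = P_i ⊕ P'_i and thus P'_i = P_i ⊕ C_i ⊕ C'_i.
P'[1]: 45 ⊕ 216 ⊕ 177 = 68.
P'[2]: 193 ⊕ 48 ⊕ 41 = 216.
P'[3]: 246 ⊕ 248 ⊕ 109 = 99.
P'[4]: 5 ⊕ 15 ⊕ 119 = 125.
P'[5]: 67 ⊕ 69 ⊕ 144 = 150.

P'[1] = 68, P'[2] = 216, P'[3] = 99, P'[4] = 125, P'[5] = 150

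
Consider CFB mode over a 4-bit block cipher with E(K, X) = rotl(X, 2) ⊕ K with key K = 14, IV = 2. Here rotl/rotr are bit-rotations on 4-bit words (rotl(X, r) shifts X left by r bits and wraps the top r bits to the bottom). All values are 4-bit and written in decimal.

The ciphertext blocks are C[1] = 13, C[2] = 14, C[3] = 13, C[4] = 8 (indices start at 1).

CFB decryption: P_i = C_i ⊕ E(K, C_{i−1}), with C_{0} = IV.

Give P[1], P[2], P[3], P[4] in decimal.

P[1] = 11, P[2] = 7, P[3] = 8, P[4] = 1

P[1]: E(K, 2) = 6; 13 ⊕ 6 = 11.
P[2]: E(K, 13) = 9; 14 ⊕ 9 = 7.
P[3]: E(K, 14) = 5; 13 ⊕ 5 = 8.
P[4]: E(K, 13) = 9; 8 ⊕ 9 = 1.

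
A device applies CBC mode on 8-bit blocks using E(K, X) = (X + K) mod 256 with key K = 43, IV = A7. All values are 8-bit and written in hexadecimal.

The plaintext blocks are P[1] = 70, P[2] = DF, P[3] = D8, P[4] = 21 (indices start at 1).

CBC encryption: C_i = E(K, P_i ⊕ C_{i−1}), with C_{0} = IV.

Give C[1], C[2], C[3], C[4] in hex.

C[1]: P[1] ⊕ A7 = D7; E(K, D7) = 1A.
C[2]: P[2] ⊕ 1A = C5; E(K, C5) = 08.
C[3]: P[3] ⊕ 08 = D0; E(K, D0) = 13.
C[4]: P[4] ⊕ 13 = 32; E(K, 32) = 75.

C[1] = 1A, C[2] = 08, C[3] = 13, C[4] = 75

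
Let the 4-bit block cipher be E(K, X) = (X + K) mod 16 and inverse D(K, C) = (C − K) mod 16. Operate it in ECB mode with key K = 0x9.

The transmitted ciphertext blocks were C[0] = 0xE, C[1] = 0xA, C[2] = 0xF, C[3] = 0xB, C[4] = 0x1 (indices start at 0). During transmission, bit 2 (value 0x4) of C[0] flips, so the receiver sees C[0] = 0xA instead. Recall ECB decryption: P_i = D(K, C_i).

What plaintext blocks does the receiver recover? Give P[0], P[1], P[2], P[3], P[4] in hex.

P[0] = 0x1, P[1] = 0x1, P[2] = 0x6, P[3] = 0x2, P[4] = 0x8

Only C[0] changed, to 0xA. In ECB, a change in C_i affects only P_i. Decrypting the received ciphertext:
P[0]: D(K, 0xA) = 0x1.
P[1]: D(K, 0xA) = 0x1.
P[2]: D(K, 0xF) = 0x6.
P[3]: D(K, 0xB) = 0x2.
P[4]: D(K, 0x1) = 0x8.
Blocks that differ from the original plaintext: P[0].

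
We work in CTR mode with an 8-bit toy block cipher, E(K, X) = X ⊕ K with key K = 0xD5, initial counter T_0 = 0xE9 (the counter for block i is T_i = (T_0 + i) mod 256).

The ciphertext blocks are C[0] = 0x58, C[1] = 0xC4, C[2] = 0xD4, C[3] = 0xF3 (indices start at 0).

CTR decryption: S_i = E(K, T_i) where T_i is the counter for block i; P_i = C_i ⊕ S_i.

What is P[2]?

P[2]: T = 0xEB, S = E(K, T) = 0x3E; 0xD4 ⊕ 0x3E = 0xEA.

P[2] = 0xEA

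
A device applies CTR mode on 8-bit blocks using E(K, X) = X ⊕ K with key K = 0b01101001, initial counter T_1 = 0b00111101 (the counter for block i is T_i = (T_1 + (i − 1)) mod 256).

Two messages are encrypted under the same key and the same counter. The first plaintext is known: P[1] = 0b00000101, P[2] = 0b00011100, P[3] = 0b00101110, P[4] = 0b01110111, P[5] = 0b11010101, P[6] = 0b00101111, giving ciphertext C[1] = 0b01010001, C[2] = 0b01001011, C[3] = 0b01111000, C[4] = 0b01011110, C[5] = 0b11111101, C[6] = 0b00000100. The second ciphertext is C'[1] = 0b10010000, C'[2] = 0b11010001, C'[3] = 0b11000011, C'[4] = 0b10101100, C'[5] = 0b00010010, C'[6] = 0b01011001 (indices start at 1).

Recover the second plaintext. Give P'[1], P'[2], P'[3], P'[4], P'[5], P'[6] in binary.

P'[1] = 0b11000100, P'[2] = 0b10000110, P'[3] = 0b10010101, P'[4] = 0b10000101, P'[5] = 0b00111010, P'[6] = 0b01110010

In CTR with a reused counter, both messages share the same keystream S_i, so C_i ⊕ C'_i = P_i ⊕ P'_i and thus P'_i = P_i ⊕ C_i ⊕ C'_i.
P'[1]: 0b00000101 ⊕ 0b01010001 ⊕ 0b10010000 = 0b11000100.
P'[2]: 0b00011100 ⊕ 0b01001011 ⊕ 0b11010001 = 0b10000110.
P'[3]: 0b00101110 ⊕ 0b01111000 ⊕ 0b11000011 = 0b10010101.
P'[4]: 0b01110111 ⊕ 0b01011110 ⊕ 0b10101100 = 0b10000101.
P'[5]: 0b11010101 ⊕ 0b11111101 ⊕ 0b00010010 = 0b00111010.
P'[6]: 0b00101111 ⊕ 0b00000100 ⊕ 0b01011001 = 0b01110010.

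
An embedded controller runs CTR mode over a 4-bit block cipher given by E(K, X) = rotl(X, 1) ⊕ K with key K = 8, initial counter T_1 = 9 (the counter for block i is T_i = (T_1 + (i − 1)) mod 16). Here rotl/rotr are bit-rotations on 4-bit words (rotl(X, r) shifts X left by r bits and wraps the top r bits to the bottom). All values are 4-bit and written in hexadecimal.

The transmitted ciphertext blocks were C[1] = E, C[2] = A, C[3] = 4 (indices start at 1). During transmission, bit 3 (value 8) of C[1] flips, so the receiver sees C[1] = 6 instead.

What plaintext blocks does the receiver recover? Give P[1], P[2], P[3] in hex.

CTR decryption: S_i = E(K, T_i) where T_i is the counter for block i; P_i = C_i ⊕ S_i.
Only C[1] changed, to 6. In CTR, a change in C_i flips the same bit in P_i only; the keystream is unaffected. Decrypting the received ciphertext:
P[1]: T = 9, S = E(K, T) = B; 6 ⊕ B = D.
P[2]: T = A, S = E(K, T) = D; A ⊕ D = 7.
P[3]: T = B, S = E(K, T) = F; 4 ⊕ F = B.
Blocks that differ from the original plaintext: P[1].

P[1] = D, P[2] = 7, P[3] = B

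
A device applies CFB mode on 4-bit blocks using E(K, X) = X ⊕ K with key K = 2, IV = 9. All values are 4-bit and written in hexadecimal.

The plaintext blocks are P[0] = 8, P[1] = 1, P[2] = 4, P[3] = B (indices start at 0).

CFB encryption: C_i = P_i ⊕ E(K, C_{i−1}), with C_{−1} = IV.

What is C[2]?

C[0]: E(K, 9) = B; 8 ⊕ B = 3.
C[1]: E(K, 3) = 1; 1 ⊕ 1 = 0.
C[2]: E(K, 0) = 2; 4 ⊕ 2 = 6.

C[2] = 6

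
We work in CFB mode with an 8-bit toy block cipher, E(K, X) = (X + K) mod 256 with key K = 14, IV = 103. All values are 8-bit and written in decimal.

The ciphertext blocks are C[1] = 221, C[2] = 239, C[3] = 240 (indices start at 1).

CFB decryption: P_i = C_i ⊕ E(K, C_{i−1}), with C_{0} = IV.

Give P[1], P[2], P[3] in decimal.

P[1]: E(K, 103) = 117; 221 ⊕ 117 = 168.
P[2]: E(K, 221) = 235; 239 ⊕ 235 = 4.
P[3]: E(K, 239) = 253; 240 ⊕ 253 = 13.

P[1] = 168, P[2] = 4, P[3] = 13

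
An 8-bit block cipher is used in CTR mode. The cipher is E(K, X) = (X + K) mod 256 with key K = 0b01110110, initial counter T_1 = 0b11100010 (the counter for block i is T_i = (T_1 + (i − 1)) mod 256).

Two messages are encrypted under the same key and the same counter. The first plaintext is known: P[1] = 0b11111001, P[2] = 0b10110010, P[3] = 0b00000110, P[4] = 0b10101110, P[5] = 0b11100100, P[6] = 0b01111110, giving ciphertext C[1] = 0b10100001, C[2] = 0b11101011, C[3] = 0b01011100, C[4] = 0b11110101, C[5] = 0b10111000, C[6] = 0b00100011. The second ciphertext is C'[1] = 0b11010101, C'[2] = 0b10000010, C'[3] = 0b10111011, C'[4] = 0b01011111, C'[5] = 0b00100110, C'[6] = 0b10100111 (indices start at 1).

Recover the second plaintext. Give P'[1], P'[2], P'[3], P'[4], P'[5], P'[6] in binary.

P'[1] = 0b10001101, P'[2] = 0b11011011, P'[3] = 0b11100001, P'[4] = 0b00000100, P'[5] = 0b01111010, P'[6] = 0b11111010

In CTR with a reused counter, both messages share the same keystream S_i, so C_i ⊕ C'_i = P_i ⊕ P'_i and thus P'_i = P_i ⊕ C_i ⊕ C'_i.
P'[1]: 0b11111001 ⊕ 0b10100001 ⊕ 0b11010101 = 0b10001101.
P'[2]: 0b10110010 ⊕ 0b11101011 ⊕ 0b10000010 = 0b11011011.
P'[3]: 0b00000110 ⊕ 0b01011100 ⊕ 0b10111011 = 0b11100001.
P'[4]: 0b10101110 ⊕ 0b11110101 ⊕ 0b01011111 = 0b00000100.
P'[5]: 0b11100100 ⊕ 0b10111000 ⊕ 0b00100110 = 0b01111010.
P'[6]: 0b01111110 ⊕ 0b00100011 ⊕ 0b10100111 = 0b11111010.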